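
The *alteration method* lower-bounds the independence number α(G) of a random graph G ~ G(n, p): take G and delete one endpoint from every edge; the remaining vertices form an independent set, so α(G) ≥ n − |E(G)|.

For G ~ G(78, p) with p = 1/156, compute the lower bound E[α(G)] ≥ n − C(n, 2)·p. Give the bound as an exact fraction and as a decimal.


E[|E(G)|] = C(78, 2)·p = 3003 · (1/156) = 77/4.
E[α(G)] ≥ n − E[|E(G)|] = 78 − 77/4 = 235/4.
Numerically: ≈ 58.7500.
(This is only a lower bound; the true E[α(G)] may be larger.)

E[α(G)] ≥ 235/4 ≈ 58.7500.


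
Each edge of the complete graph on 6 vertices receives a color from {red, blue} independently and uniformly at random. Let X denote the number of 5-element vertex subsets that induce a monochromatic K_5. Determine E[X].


Let X = Σ_S X_S over the C(6, 5) = 6 subsets S of size 5, where X_S = 1 if the K_5 on S is monochromatic.
For a fixed S, the K_5 on S has C(5, 2) = 10 edges. P[all 10 edges red] = (1/2)^10, and likewise for blue, so P[monochromatic] = 2·(1/2)^10 = 2^{1 − 10} = 1/512.
By linearity: E[X] = C(6, 5) · 2^{1 − 10} = 6 · 1/512 = 3/256.
Numerically: E[X] ≈ 0.011719.

E[X] = C(6,5)·2^(1−C(5,2)) = 3/256 ≈ 0.011719.


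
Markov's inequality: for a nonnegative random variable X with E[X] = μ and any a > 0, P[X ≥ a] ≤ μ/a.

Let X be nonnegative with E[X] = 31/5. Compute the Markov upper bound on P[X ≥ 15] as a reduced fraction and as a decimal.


μ = E[X] = 31/5, a = 15.
Markov: P[X ≥ 15] ≤ μ/a = (31/5)/15 = 31/75.
Numerically: ≈ 0.4133.
(Since a = 15 > μ = 6.2000, the bound 31/75 is < 1 and informative.)

P[X ≥ 15] ≤ 31/75 ≈ 0.4133.


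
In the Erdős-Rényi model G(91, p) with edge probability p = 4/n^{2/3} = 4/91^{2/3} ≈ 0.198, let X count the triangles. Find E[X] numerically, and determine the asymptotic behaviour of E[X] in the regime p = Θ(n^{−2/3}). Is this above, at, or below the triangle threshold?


Number of potential triangles: C(91, 3) = 121485.
Each occurs with probability p³ ≈ (0.198)³ ≈ 7.72854e-03.
By linearity: E[X] = C(91, 3)·p³ ≈ 121485 · 7.72854e-03 ≈ 938.901.
Since α = 2/3 < 1, p = c/n^{2/3} ≫ 1/n is above the triangle threshold p ~ 1/n. Asymptotically E[X] ~ (c³/6)·n^{3(1−α)} = (4³/6)·n^{1} → ∞; triangles are abundant w.h.p.

E[X] ≈ 938.901; in regime p = Θ(1/n^{2/3}) E[X] diverges (above the triangle threshold p ~ 1/n).


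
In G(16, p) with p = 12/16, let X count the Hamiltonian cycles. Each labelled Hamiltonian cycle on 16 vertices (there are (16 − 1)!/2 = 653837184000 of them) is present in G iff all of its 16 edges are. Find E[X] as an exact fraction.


K_16 has (16 − 1)!/2 = 653837184000 labelled Hamiltonian cycles.
For each such Hamiltonian cycle H, let X_H = 1 if all 16 edges of H are present in G. Then P[X_H = 1] = p^{16} = (3/4)^{16} = 43046721/4294967296.
Summing the indicators: E[X] = Σ_H E[X_H] = 653837184000 · p^{16} = 653837184000 · 43046721/4294967296 = 27485885585032875/4194304.
Numerically: E[X] ≈ 6.55315e+09.

E[X] = 653837184000 · (3/4)^{16} = 27485885585032875/4194304 ≈ 6.55315e+09.


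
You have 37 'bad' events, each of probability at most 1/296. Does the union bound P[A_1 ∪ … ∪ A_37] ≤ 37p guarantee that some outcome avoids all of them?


Union bound: P[∪_{i=1}^{37} A_i] ≤ Σ_i P[A_i] ≤ 37·p = 37·(1/296) = 1/8.
Numerically: 1/8 ≈ 0.1250000.
Is 1/8 < 1? YES.
Since P[∪ A_i] ≤ 1/8 < 1, the complement has P[∩ A_i^c] ≥ 1 − 1/8 = 7/8 > 0, so some outcome avoids every A_i.

37·p = 1/8 ≈ 0.1250000; existence CERTIFIED by the union bound.


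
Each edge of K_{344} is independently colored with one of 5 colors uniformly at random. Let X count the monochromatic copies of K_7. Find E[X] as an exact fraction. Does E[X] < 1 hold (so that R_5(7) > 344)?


E[X] = C(344, 7) · 5^{1 − 21} = 106364775244728 · 5^{−20} = 106364775244728/95367431640625.
As a reduced fraction: E[X] = 106364775244728/95367431640625 ≈ 1.11532.
Is E[X] < 1? NO.
Since E[X] ≥ 1, the first-moment bound is inconclusive at n = 344; it does NOT by itself certify R_5(7) > 344.

E[X] = 106364775244728/95367431640625 ≈ 1.11532; E[X] ≥ 1; first-moment method inconclusive here.


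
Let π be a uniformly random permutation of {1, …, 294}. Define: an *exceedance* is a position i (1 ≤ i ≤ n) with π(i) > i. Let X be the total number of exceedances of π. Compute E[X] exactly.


Write X = Σ_{i=1}^{294} X_i, where X_i = 1_{π(i) > i}.
For each fixed i, π(i) is uniform over {1, …, 294} (marginal of a uniform permutation), so P[π(i) > i] = (n − i)/n. Summing: Σ_{i=1}^{294} (n − i)/n = (0 + 1 + … + 293)/294 = 294(294 − 1)/(2·294) = (294 − 1)/2.
Hence E[X] = Σ_{i=1}^{294} (294 − i)/294 = 293/2 ≈ 146.50000.

E[X] = 293/2 = 146.50000.


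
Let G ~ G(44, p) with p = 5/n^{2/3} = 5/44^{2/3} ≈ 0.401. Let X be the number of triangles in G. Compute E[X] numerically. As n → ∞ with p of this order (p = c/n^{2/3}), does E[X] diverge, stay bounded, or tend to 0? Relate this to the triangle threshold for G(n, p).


Number of potential triangles: C(44, 3) = 13244.
Each occurs with probability p³ ≈ (0.401)³ ≈ 6.45661e-02.
By linearity: E[X] = C(44, 3)·p³ ≈ 13244 · 6.45661e-02 ≈ 855.114.
Since α = 2/3 < 1, p = c/n^{2/3} ≫ 1/n is above the triangle threshold p ~ 1/n. Asymptotically E[X] ~ (c³/6)·n^{3(1−α)} = (5³/6)·n^{1} → ∞; triangles are abundant w.h.p.

E[X] ≈ 855.114; in regime p = Θ(1/n^{2/3}) E[X] diverges (above the triangle threshold p ~ 1/n).


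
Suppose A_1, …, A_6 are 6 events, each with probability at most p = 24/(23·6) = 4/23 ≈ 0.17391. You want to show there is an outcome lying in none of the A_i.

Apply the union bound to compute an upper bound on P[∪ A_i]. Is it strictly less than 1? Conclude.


Union bound: P[∪_{i=1}^{6} A_i] ≤ Σ_i P[A_i] ≤ 6·p = 6·(4/23) = 24/23.
Numerically: 24/23 ≈ 1.04348.
Is 24/23 < 1? NO.
Since the bound 24/23 is ≥ 1, the union bound is uninformative here; it does NOT by itself certify existence.

6·p = 24/23 ≈ 1.04348; existence NOT certified by the union bound.


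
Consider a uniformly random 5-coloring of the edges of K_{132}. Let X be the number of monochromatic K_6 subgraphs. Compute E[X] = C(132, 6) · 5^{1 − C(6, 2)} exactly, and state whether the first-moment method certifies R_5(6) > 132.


E[X] = C(132, 6) · 5^{1 − 15} = 6547258432 · 5^{−14} = 6547258432/6103515625.
As a reduced fraction: E[X] = 6547258432/6103515625 ≈ 1.0727028.
Is E[X] < 1? NO.
Since E[X] ≥ 1, the first-moment bound is inconclusive at n = 132; it does NOT by itself certify R_5(6) > 132.

E[X] = 6547258432/6103515625 ≈ 1.0727028; E[X] ≥ 1; first-moment method inconclusive here.


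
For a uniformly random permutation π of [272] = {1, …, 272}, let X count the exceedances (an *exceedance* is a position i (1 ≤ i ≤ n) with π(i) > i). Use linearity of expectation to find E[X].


Write X = Σ_{i=1}^{272} X_i, where X_i = 1_{π(i) > i}.
For each fixed i, π(i) is uniform over {1, …, 272} (marginal of a uniform permutation), so P[π(i) > i] = (n − i)/n. Summing: Σ_{i=1}^{272} (n − i)/n = (0 + 1 + … + 271)/272 = 272(272 − 1)/(2·272) = (272 − 1)/2.
Hence E[X] = Σ_{i=1}^{272} (272 − i)/272 = 271/2 ≈ 135.500000.

E[X] = 271/2 = 135.500000.


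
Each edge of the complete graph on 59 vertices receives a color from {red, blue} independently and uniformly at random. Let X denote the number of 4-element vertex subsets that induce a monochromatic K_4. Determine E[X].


Let X = Σ_S X_S over the C(59, 4) = 455126 subsets S of size 4, where X_S = 1 if the K_4 on S is monochromatic.
For a fixed S, the K_4 on S has C(4, 2) = 6 edges. P[all 6 edges red] = (1/2)^6, and likewise for blue, so P[monochromatic] = 2·(1/2)^6 = 2^{1 − 6} = 1/32.
By linearity of expectation: E[X] = C(59, 4) · 2^{1 − 6} = 455126 · 1/32 = 227563/16.
Numerically: E[X] ≈ 14222.687500.

E[X] = C(59,4)·2^(1−C(4,2)) = 227563/16 ≈ 14222.687500.


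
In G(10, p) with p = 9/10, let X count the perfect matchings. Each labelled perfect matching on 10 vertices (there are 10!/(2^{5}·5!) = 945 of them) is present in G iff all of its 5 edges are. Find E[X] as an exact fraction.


K_10 has 10!/(2^{5}·5!) = 945 labelled perfect matchings.
For each such perfect matching H, let X_H = 1 if all 5 edges of H are present in G. Then P[X_H = 1] = p^{5} = (9/10)^{5} = 59049/100000.
By linearity of expectation: E[X] = Σ_H E[X_H] = 945 · p^{5} = 945 · 59049/100000 = 11160261/20000.
Numerically: E[X] ≈ 558.

E[X] = 945 · (9/10)^{5} = 11160261/20000 ≈ 558.


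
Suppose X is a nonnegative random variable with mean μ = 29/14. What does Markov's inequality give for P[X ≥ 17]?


μ = E[X] = 29/14, a = 17.
Markov: P[X ≥ 17] ≤ μ/a = (29/14)/17 = 29/238.
Numerically: ≈ 0.122.
(Since a = 17 > μ = 2.071, the bound 29/238 is < 1 and informative.)

P[X ≥ 17] ≤ 29/238 ≈ 0.122.


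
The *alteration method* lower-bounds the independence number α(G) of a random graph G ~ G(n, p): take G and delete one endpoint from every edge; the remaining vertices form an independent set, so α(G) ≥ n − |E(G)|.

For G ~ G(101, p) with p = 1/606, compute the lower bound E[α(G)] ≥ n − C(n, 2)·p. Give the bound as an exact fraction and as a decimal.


E[|E(G)|] = C(101, 2)·p = 5050 · (1/606) = 25/3.
E[α(G)] ≥ n − E[|E(G)|] = 101 − 25/3 = 278/3.
Numerically: ≈ 92.6667.
(This is only a lower bound; the true E[α(G)] may be larger.)

E[α(G)] ≥ 278/3 ≈ 92.6667.


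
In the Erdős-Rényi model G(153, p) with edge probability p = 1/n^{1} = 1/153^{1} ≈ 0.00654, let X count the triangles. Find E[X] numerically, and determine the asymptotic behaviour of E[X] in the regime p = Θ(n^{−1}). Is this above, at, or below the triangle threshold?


Number of potential triangles: C(153, 3) = 585276.
Each occurs with probability p³ ≈ (0.00654)³ ≈ 2.79207e-07.
By linearity: E[X] = C(153, 3)·p³ ≈ 585276 · 2.79207e-07 ≈ 0.163.
Here α = 1, so p = 1/n is exactly at the triangle threshold p ~ 1/n. Asymptotically E[X] → c³/6 = 1³/6 = 1/6 ≈ 0.167, a bounded constant. In this regime the triangle count is asymptotically Poisson(c³/6).

E[X] ≈ 0.163; in regime p = Θ(1/n^{1}) E[X] stays bounded (at the triangle threshold p ~ 1/n).


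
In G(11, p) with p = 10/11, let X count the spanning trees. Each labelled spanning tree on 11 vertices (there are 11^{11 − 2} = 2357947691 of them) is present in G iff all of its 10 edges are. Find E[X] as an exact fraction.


K_11 has 11^{11 − 2} = 2357947691 labelled spanning trees.
For each such spanning tree H, let X_H = 1 if all 10 edges of H are present in G. Then P[X_H = 1] = p^{10} = (10/11)^{10} = 10000000000/25937424601.
Summing the indicators: E[X] = Σ_H E[X_H] = 2357947691 · p^{10} = 2357947691 · 10000000000/25937424601 = 10000000000/11.
Numerically: E[X] ≈ 9.09e+08.

E[X] = 2357947691 · (10/11)^{10} = 10000000000/11 ≈ 9.09e+08.


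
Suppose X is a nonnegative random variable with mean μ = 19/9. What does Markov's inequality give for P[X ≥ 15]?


μ = E[X] = 19/9, a = 15.
Markov: P[X ≥ 15] ≤ μ/a = (19/9)/15 = 19/135.
Numerically: ≈ 0.141.
(Since a = 15 > μ = 2.111, the bound 19/135 is < 1 and informative.)

P[X ≥ 15] ≤ 19/135 ≈ 0.141.


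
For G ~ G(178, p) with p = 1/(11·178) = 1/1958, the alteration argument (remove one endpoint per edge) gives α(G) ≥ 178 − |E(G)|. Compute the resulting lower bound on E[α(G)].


E[|E(G)|] = C(178, 2)·p = 15753 · (1/1958) = 177/22.
E[α(G)] ≥ n − E[|E(G)|] = 178 − 177/22 = 3739/22.
Numerically: ≈ 169.9545.
(This is only a lower bound; the true E[α(G)] may be larger.)

E[α(G)] ≥ 3739/22 ≈ 169.9545.


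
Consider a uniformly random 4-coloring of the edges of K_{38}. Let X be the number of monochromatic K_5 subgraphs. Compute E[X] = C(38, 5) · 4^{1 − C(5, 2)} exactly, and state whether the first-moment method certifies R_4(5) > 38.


E[X] = C(38, 5) · 4^{1 − 10} = 501942 · 4^{−9} = 501942/262144.
As a reduced fraction: E[X] = 250971/131072 ≈ 1.9147568.
Is E[X] < 1? NO.
Since E[X] ≥ 1, the first-moment bound is inconclusive at n = 38; it does NOT by itself certify R_4(5) > 38.

E[X] = 250971/131072 ≈ 1.9147568; E[X] ≥ 1; first-moment method inconclusive here.


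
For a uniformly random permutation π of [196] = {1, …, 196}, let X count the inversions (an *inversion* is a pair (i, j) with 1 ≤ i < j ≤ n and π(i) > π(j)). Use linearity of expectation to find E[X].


Write X = Σ X_I over the C(196, 2) = 19110 pairs i < j, with X_I the indicator of one inversion.
There are 19110 indicators.
For each fixed pair i < j, the values π(i) and π(j) are two distinct elements of {1, …, 196} in uniformly random order; by symmetry P[π(i) > π(j)] = 1/2.
By linearity: E[X] = 19110 · (1/2) = C(196, 2) · (1/2) = 19110/2 = 9555 ≈ 9555.000000.

E[X] = 9555 = 9555.000000.


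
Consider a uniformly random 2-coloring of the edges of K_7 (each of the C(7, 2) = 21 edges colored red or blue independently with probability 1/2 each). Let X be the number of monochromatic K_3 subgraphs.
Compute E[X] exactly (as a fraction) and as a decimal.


Let X = Σ_S X_S over the C(7, 3) = 35 subsets S of size 3, where X_S = 1 if the K_3 on S is monochromatic.
For a fixed S, the K_3 on S has C(3, 2) = 3 edges. P[all 3 edges red] = (1/2)^3, and likewise for blue, so P[monochromatic] = 2·(1/2)^3 = 2^{1 − 3} = 1/4.
By linearity of expectation: E[X] = C(7, 3) · 2^{1 − 3} = 35 · 1/4 = 35/4.
Numerically: E[X] ≈ 8.7500.

E[X] = C(7,3)·2^(1−C(3,2)) = 35/4 ≈ 8.7500.


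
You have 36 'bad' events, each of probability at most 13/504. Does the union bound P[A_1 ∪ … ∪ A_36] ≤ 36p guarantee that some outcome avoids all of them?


Union bound: P[∪_{i=1}^{36} A_i] ≤ Σ_i P[A_i] ≤ 36·p = 36·(13/504) = 13/14.
Numerically: 13/14 ≈ 0.928571.
Is 13/14 < 1? YES.
Since P[∪ A_i] ≤ 13/14 < 1, the complement has P[∩ A_i^c] ≥ 1 − 13/14 = 1/14 > 0, so some outcome avoids every A_i.

36·p = 13/14 ≈ 0.928571; existence CERTIFIED by the union bound.


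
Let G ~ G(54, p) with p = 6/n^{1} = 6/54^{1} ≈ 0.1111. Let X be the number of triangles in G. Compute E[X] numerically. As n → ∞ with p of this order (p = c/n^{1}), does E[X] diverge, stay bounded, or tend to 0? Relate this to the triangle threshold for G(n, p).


Number of potential triangles: C(54, 3) = 24804.
Each occurs with probability p³ ≈ (0.1111)³ ≈ 1.371742e-03.
By linearity: E[X] = C(54, 3)·p³ ≈ 24804 · 1.371742e-03 ≈ 34.0247.
Here α = 1, so p = 6/n is exactly at the triangle threshold p ~ 1/n. Asymptotically E[X] → c³/6 = 6³/6 = 36 ≈ 36.0000, a bounded constant. In this regime the triangle count is asymptotically Poisson(c³/6).

E[X] ≈ 34.0247; in regime p = Θ(1/n^{1}) E[X] stays bounded (at the triangle threshold p ~ 1/n).


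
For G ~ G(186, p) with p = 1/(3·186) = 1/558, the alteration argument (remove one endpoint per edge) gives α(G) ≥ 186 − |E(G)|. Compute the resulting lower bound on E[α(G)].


E[|E(G)|] = C(186, 2)·p = 17205 · (1/558) = 185/6.
E[α(G)] ≥ n − E[|E(G)|] = 186 − 185/6 = 931/6.
Numerically: ≈ 155.166667.
(This is only a lower bound; the true E[α(G)] may be larger.)

E[α(G)] ≥ 931/6 ≈ 155.166667.


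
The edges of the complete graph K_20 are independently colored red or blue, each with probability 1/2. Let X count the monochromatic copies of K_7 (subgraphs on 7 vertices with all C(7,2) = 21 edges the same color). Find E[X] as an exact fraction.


Let X = Σ_S X_S over the C(20, 7) = 77520 subsets S of size 7, where X_S = 1 if the K_7 on S is monochromatic.
For a fixed S, the K_7 on S has C(7, 2) = 21 edges. P[all 21 edges red] = (1/2)^21, and likewise for blue, so P[monochromatic] = 2·(1/2)^21 = 2^{1 − 21} = 1/1048576.
By linearity: E[X] = C(20, 7) · 2^{1 − 21} = 77520 · 1/1048576 = 4845/65536.
Numerically: E[X] ≈ 0.073929.

E[X] = C(20,7)·2^(1−C(7,2)) = 4845/65536 ≈ 0.073929.


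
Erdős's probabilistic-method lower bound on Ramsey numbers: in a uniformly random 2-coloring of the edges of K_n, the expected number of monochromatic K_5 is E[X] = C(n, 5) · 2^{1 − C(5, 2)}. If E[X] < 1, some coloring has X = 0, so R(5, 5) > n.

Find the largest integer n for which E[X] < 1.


We need C(n, 5) · 2^{1 − 10} < 1, i.e. C(n, 5) < 2^{10 − 1} = 512.
Check values of n near the boundary:
  n = 5: C(5, 5) = 1; 1 < 512? YES
  n = 6: C(6, 5) = 6; 6 < 512? YES
  n = 7: C(7, 5) = 21; 21 < 512? YES
  n = 8: C(8, 5) = 56; 56 < 512? YES
  n = 9: C(9, 5) = 126; 126 < 512? YES
  n = 10: C(10, 5) = 252; 252 < 512? YES
  n = 11: C(11, 5) = 462; 462 < 512? YES
  n = 12: C(12, 5) = 792; 792 < 512? NO
  n = 13: C(13, 5) = 1287; 1287 < 512? NO
The largest n with C(n, 5) < 512 is n = 11 (where E[X] = 231/256 ≈ 0.902344). Hence R(5, 5) > 11, i.e. R(5, 5) ≥ 12.

Largest n = 11; hence R(5, 5) > 11.


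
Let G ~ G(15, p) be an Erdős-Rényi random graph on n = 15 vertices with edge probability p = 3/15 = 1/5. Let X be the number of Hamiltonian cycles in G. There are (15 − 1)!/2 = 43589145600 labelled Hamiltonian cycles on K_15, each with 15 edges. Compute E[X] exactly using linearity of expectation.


K_15 has (15 − 1)!/2 = 43589145600 labelled Hamiltonian cycles.
For each such Hamiltonian cycle H, let X_H = 1 if all 15 edges of H are present in G. Then P[X_H = 1] = p^{15} = (1/5)^{15} = 1/30517578125.
By linearity of expectation: E[X] = Σ_H E[X_H] = 43589145600 · p^{15} = 43589145600 · 1/30517578125 = 1743565824/1220703125.
Numerically: E[X] ≈ 1.428.

E[X] = 43589145600 · (1/5)^{15} = 1743565824/1220703125 ≈ 1.428.


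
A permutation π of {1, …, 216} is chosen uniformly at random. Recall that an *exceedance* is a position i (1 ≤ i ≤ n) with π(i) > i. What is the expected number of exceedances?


Write X = Σ_{i=1}^{216} X_i, where X_i = 1_{π(i) > i}.
For each fixed i, π(i) is uniform over {1, …, 216} (marginal of a uniform permutation), so P[π(i) > i] = (n − i)/n. Summing: Σ_{i=1}^{216} (n − i)/n = (0 + 1 + … + 215)/216 = 216(216 − 1)/(2·216) = (216 − 1)/2.
Hence E[X] = Σ_{i=1}^{216} (216 − i)/216 = 215/2 ≈ 107.500.

E[X] = 215/2 = 107.500.


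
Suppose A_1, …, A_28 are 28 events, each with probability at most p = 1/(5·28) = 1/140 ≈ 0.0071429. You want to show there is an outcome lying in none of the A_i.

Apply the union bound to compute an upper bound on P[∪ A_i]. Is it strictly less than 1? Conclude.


Union bound: P[∪_{i=1}^{28} A_i] ≤ Σ_i P[A_i] ≤ 28·p = 28·(1/140) = 1/5.
Numerically: 1/5 ≈ 0.2000000.
Is 1/5 < 1? YES.
Since P[∪ A_i] ≤ 1/5 < 1, the complement has P[∩ A_i^c] ≥ 1 − 1/5 = 4/5 > 0, so some outcome avoids every A_i.

28·p = 1/5 ≈ 0.2000000; existence CERTIFIED by the union bound.


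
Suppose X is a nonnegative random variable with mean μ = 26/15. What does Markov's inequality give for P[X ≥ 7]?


μ = E[X] = 26/15, a = 7.
Markov: P[X ≥ 7] ≤ μ/a = (26/15)/7 = 26/105.
Numerically: ≈ 0.247619.
(Since a = 7 > μ = 1.733333, the bound 26/105 is < 1 and informative.)

P[X ≥ 7] ≤ 26/105 ≈ 0.247619.


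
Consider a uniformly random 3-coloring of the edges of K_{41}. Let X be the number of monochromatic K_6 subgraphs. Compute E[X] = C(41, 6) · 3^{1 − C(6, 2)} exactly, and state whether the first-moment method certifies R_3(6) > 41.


E[X] = C(41, 6) · 3^{1 − 15} = 4496388 · 3^{−14} = 4496388/4782969.
As a reduced fraction: E[X] = 1498796/1594323 ≈ 0.9401.
Is E[X] < 1? YES.
Since E[X] < 1, there exists a 3-coloring of K_{41} with no monochromatic K_6; hence R_3(6) > 41.

E[X] = 1498796/1594323 ≈ 0.9401; E[X] < 1, so R_3(6) > 41.


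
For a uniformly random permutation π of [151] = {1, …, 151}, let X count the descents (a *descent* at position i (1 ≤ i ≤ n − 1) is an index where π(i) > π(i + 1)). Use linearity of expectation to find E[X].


Write X = Σ X_I over i = 1, …, 150, with X_I the indicator of one descent.
There are 150 indicators.
For each fixed i, the pair (π(i), π(i+1)) is a uniformly random ordered pair of distinct values from {1, …, 151}; by symmetry P[π(i) > π(i+1)] = 1/2.
By linearity: E[X] = 150 · (1/2) = (151 − 1) · (1/2) = 75 ≈ 75.000.

E[X] = 75 = 75.000.


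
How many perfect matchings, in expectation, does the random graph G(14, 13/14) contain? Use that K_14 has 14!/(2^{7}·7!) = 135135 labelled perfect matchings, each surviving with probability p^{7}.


K_14 has 14!/(2^{7}·7!) = 135135 labelled perfect matchings.
For each such perfect matching H, let X_H = 1 if all 7 edges of H are present in G. Then P[X_H = 1] = p^{7} = (13/14)^{7} = 62748517/105413504.
By linearity of expectation: E[X] = Σ_H E[X_H] = 135135 · p^{7} = 135135 · 62748517/105413504 = 1211360120685/15059072.
Numerically: E[X] ≈ 80440.6.

E[X] = 135135 · (13/14)^{7} = 1211360120685/15059072 ≈ 80440.6.


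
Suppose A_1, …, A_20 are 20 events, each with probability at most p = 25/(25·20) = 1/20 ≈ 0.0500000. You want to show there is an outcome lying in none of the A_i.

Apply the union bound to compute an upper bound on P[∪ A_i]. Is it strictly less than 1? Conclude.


Union bound: P[∪_{i=1}^{20} A_i] ≤ Σ_i P[A_i] ≤ 20·p = 20·(1/20) = 1.
Numerically: 1 ≈ 1.0000000.
Is 1 < 1? NO.
Since the bound 1 is ≥ 1, the union bound is uninformative here; it does NOT by itself certify existence.

20·p = 1 ≈ 1.0000000; existence NOT certified by the union bound.


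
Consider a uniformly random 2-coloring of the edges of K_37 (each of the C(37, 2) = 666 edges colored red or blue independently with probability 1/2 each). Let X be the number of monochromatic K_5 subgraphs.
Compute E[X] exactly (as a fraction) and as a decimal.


Let X = Σ_S X_S over the C(37, 5) = 435897 subsets S of size 5, where X_S = 1 if the K_5 on S is monochromatic.
For a fixed S, the K_5 on S has C(5, 2) = 10 edges. P[all 10 edges red] = (1/2)^10, and likewise for blue, so P[monochromatic] = 2·(1/2)^10 = 2^{1 − 10} = 1/512.
By linearity: E[X] = C(37, 5) · 2^{1 − 10} = 435897 · 1/512 = 435897/512.
Numerically: E[X] ≈ 851.36133.

E[X] = C(37,5)·2^(1−C(5,2)) = 435897/512 ≈ 851.36133.


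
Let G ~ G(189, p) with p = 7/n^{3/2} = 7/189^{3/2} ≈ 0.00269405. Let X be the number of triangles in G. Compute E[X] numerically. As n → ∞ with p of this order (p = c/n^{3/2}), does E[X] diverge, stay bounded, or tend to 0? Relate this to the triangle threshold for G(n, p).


Number of potential triangles: C(189, 3) = 1107414.
Each occurs with probability p³ ≈ (0.00269405)³ ≈ 1.95531171e-08.
By linearity: E[X] = C(189, 3)·p³ ≈ 1107414 · 1.95531171e-08 ≈ 0.021653.
Since α = 3/2 > 1, p = c/n^{3/2} = o(1/n) is below the triangle threshold p ~ 1/n. Asymptotically E[X] ~ (c³/6)·n^{3(1−α)} = (7³/6)·n^{-1.5} → 0, so by Markov's inequality G has no triangles w.h.p.

E[X] ≈ 0.021653; in regime p = Θ(1/n^{3/2}) E[X] tends to 0 (below the triangle threshold p ~ 1/n).


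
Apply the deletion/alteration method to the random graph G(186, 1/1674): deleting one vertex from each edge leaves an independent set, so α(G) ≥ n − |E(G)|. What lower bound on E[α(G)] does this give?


E[|E(G)|] = C(186, 2)·p = 17205 · (1/1674) = 185/18.
E[α(G)] ≥ n − E[|E(G)|] = 186 − 185/18 = 3163/18.
Numerically: ≈ 175.72222.
(This is only a lower bound; the true E[α(G)] may be larger.)

E[α(G)] ≥ 3163/18 ≈ 175.72222.


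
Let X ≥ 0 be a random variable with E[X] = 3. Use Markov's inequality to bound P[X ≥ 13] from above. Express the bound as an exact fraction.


μ = E[X] = 3, a = 13.
Markov: P[X ≥ 13] ≤ μ/a = (3)/13 = 3/13.
Numerically: ≈ 0.2308.
(Since a = 13 > μ = 3.0000, the bound 3/13 is < 1 and informative.)

P[X ≥ 13] ≤ 3/13 ≈ 0.2308.


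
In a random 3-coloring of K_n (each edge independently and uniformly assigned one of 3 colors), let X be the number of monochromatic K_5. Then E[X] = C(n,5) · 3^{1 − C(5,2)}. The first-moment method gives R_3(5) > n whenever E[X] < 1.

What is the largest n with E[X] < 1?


We need C(n, 5) · 3^{1 − 10} < 1, i.e. C(n, 5) < 3^{10 − 1} = 19683.
Check values of n near the boundary:
  n = 16: C(16, 5) = 4368; 4368 < 19683? YES
  n = 17: C(17, 5) = 6188; 6188 < 19683? YES
  n = 18: C(18, 5) = 8568; 8568 < 19683? YES
  n = 19: C(19, 5) = 11628; 11628 < 19683? YES
  n = 20: C(20, 5) = 15504; 15504 < 19683? YES
  n = 21: C(21, 5) = 20349; 20349 < 19683? NO
  n = 22: C(22, 5) = 26334; 26334 < 19683? NO
The largest n with C(n, 5) < 19683 is n = 20 (where E[X] = 5168/6561 ≈ 0.7877). Hence R_3(5) > 20, i.e. R_3(5) ≥ 21.

Largest n = 20; hence R_3(5) > 20.


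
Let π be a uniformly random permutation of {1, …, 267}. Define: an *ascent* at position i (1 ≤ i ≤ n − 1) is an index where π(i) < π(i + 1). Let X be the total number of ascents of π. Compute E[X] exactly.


Write X = Σ X_I over i = 1, …, 266, with X_I the indicator of one ascent.
There are 266 indicators.
For each fixed i, the pair (π(i), π(i+1)) is a uniformly random ordered pair of distinct values from {1, …, 267}; by symmetry P[π(i) < π(i+1)] = 1/2.
By linearity: E[X] = 266 · (1/2) = (267 − 1) · (1/2) = 133 ≈ 133.0000.

E[X] = 133 = 133.0000.


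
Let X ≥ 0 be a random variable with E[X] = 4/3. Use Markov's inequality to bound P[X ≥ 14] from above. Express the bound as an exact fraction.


μ = E[X] = 4/3, a = 14.
Markov: P[X ≥ 14] ≤ μ/a = (4/3)/14 = 2/21.
Numerically: ≈ 0.095.
(Since a = 14 > μ = 1.333, the bound 2/21 is < 1 and informative.)

P[X ≥ 14] ≤ 2/21 ≈ 0.095.


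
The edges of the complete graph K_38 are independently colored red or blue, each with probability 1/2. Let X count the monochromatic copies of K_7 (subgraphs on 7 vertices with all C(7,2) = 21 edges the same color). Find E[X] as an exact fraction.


Let X = Σ_S X_S over the C(38, 7) = 12620256 subsets S of size 7, where X_S = 1 if the K_7 on S is monochromatic.
For a fixed S, the K_7 on S has C(7, 2) = 21 edges. P[all 21 edges red] = (1/2)^21, and likewise for blue, so P[monochromatic] = 2·(1/2)^21 = 2^{1 − 21} = 1/1048576.
By linearity: E[X] = C(38, 7) · 2^{1 − 21} = 12620256 · 1/1048576 = 394383/32768.
Numerically: E[X] ≈ 12.0356.

E[X] = C(38,7)·2^(1−C(7,2)) = 394383/32768 ≈ 12.0356.


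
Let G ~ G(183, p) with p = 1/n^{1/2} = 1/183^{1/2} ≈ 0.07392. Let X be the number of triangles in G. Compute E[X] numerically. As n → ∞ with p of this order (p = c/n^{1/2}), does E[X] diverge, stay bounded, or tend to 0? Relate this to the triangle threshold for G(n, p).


Number of potential triangles: C(183, 3) = 1004731.
Each occurs with probability p³ ≈ (0.07392)³ ≈ 4.039460e-04.
By linearity: E[X] = C(183, 3)·p³ ≈ 1004731 · 4.039460e-04 ≈ 405.8571.
Since α = 1/2 < 1, p = c/n^{1/2} ≫ 1/n is above the triangle threshold p ~ 1/n. Asymptotically E[X] ~ (c³/6)·n^{3(1−α)} = (1³/6)·n^{1.5} → ∞; triangles are abundant w.h.p.

E[X] ≈ 405.8571; in regime p = Θ(1/n^{1/2}) E[X] diverges (above the triangle threshold p ~ 1/n).


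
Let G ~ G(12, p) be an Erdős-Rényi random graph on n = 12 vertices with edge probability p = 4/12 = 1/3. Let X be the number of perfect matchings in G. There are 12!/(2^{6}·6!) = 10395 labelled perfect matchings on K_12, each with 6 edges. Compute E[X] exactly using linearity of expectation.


K_12 has 12!/(2^{6}·6!) = 10395 labelled perfect matchings.
For each such perfect matching H, let X_H = 1 if all 6 edges of H are present in G. Then P[X_H = 1] = p^{6} = (1/3)^{6} = 1/729.
By linearity: E[X] = Σ_H E[X_H] = 10395 · p^{6} = 10395 · 1/729 = 385/27.
Numerically: E[X] ≈ 14.259.

E[X] = 10395 · (1/3)^{6} = 385/27 ≈ 14.259.


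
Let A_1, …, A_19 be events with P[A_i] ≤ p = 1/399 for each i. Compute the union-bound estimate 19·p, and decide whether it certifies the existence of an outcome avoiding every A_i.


Union bound: P[∪_{i=1}^{19} A_i] ≤ Σ_i P[A_i] ≤ 19·p = 19·(1/399) = 1/21.
Numerically: 1/21 ≈ 0.048.
Is 1/21 < 1? YES.
Since P[∪ A_i] ≤ 1/21 < 1, the complement has P[∩ A_i^c] ≥ 1 − 1/21 = 20/21 > 0, so some outcome avoids every A_i.

19·p = 1/21 ≈ 0.048; existence CERTIFIED by the union bound.


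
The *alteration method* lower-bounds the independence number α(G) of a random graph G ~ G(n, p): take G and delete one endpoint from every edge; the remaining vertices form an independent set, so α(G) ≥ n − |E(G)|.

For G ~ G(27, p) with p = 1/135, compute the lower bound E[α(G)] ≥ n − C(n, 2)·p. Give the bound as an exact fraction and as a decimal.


E[|E(G)|] = C(27, 2)·p = 351 · (1/135) = 13/5.
E[α(G)] ≥ n − E[|E(G)|] = 27 − 13/5 = 122/5.
Numerically: ≈ 24.400000.
(This is only a lower bound; the true E[α(G)] may be larger.)

E[α(G)] ≥ 122/5 ≈ 24.400000.


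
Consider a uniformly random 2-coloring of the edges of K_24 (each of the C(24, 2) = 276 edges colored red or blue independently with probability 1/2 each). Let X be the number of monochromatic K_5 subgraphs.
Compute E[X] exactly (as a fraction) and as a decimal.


Let X = Σ_S X_S over the C(24, 5) = 42504 subsets S of size 5, where X_S = 1 if the K_5 on S is monochromatic.
For a fixed S, the K_5 on S has C(5, 2) = 10 edges. P[all 10 edges red] = (1/2)^10, and likewise for blue, so P[monochromatic] = 2·(1/2)^10 = 2^{1 − 10} = 1/512.
By linearity of expectation: E[X] = C(24, 5) · 2^{1 − 10} = 42504 · 1/512 = 5313/64.
Numerically: E[X] ≈ 83.015625.

E[X] = C(24,5)·2^(1−C(5,2)) = 5313/64 ≈ 83.015625.


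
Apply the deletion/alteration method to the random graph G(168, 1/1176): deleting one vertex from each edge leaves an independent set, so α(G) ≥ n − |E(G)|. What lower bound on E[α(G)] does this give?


E[|E(G)|] = C(168, 2)·p = 14028 · (1/1176) = 167/14.
E[α(G)] ≥ n − E[|E(G)|] = 168 − 167/14 = 2185/14.
Numerically: ≈ 156.071429.
(This is only a lower bound; the true E[α(G)] may be larger.)

E[α(G)] ≥ 2185/14 ≈ 156.071429.


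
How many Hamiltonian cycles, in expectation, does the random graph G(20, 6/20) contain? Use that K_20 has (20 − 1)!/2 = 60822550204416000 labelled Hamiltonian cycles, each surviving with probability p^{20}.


K_20 has (20 − 1)!/2 = 60822550204416000 labelled Hamiltonian cycles.
For each such Hamiltonian cycle H, let X_H = 1 if all 20 edges of H are present in G. Then P[X_H = 1] = p^{20} = (3/10)^{20} = 3486784401/100000000000000000000.
By linearity of expectation: E[X] = Σ_H E[X_H] = 60822550204416000 · p^{20} = 60822550204416000 · 3486784401/100000000000000000000 = 51776152168407487821/24414062500000.
Numerically: E[X] ≈ 2.12e+06.

E[X] = 60822550204416000 · (3/10)^{20} = 51776152168407487821/24414062500000 ≈ 2.12e+06.


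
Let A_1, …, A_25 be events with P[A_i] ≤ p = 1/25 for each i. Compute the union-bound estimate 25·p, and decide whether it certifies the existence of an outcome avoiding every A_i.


Union bound: P[∪_{i=1}^{25} A_i] ≤ Σ_i P[A_i] ≤ 25·p = 25·(1/25) = 1.
Numerically: 1 ≈ 1.0000.
Is 1 < 1? NO.
Since the bound 1 is ≥ 1, the union bound is uninformative here; it does NOT by itself certify existence.

25·p = 1 ≈ 1.0000; existence NOT certified by the union bound.


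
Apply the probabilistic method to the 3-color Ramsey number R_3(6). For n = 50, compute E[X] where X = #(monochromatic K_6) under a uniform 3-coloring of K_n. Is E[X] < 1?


E[X] = C(50, 6) · 3^{1 − 15} = 15890700 · 3^{−14} = 15890700/4782969.
As a reduced fraction: E[X] = 5296900/1594323 ≈ 3.322.
Is E[X] < 1? NO.
Since E[X] ≥ 1, the first-moment bound is inconclusive at n = 50; it does NOT by itself certify R_3(6) > 50.

E[X] = 5296900/1594323 ≈ 3.322; E[X] ≥ 1; first-moment method inconclusive here.


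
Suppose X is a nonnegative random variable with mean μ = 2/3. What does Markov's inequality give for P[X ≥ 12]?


μ = E[X] = 2/3, a = 12.
Markov: P[X ≥ 12] ≤ μ/a = (2/3)/12 = 1/18.
Numerically: ≈ 0.056.
(Since a = 12 > μ = 0.667, the bound 1/18 is < 1 and informative.)

P[X ≥ 12] ≤ 1/18 ≈ 0.056.


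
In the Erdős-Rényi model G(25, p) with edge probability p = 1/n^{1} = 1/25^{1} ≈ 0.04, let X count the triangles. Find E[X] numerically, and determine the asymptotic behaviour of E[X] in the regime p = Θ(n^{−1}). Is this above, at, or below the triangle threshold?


Number of potential triangles: C(25, 3) = 2300.
Each occurs with probability p³ ≈ (0.04)³ ≈ 6.40000000e-05.
By linearity: E[X] = C(25, 3)·p³ ≈ 2300 · 6.40000000e-05 ≈ 0.147200.
Here α = 1, so p = 1/n is exactly at the triangle threshold p ~ 1/n. Asymptotically E[X] → c³/6 = 1³/6 = 1/6 ≈ 0.166667, a bounded constant. In this regime the triangle count is asymptotically Poisson(c³/6).

E[X] ≈ 0.147200; in regime p = Θ(1/n^{1}) E[X] stays bounded (at the triangle threshold p ~ 1/n).


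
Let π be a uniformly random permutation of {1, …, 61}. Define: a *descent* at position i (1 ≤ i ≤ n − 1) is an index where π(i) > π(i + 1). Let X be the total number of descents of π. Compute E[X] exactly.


Write X = Σ X_I over i = 1, …, 60, with X_I the indicator of one descent.
There are 60 indicators.
For each fixed i, the pair (π(i), π(i+1)) is a uniformly random ordered pair of distinct values from {1, …, 61}; by symmetry P[π(i) > π(i+1)] = 1/2.
By linearity: E[X] = 60 · (1/2) = (61 − 1) · (1/2) = 30 ≈ 30.0000.

E[X] = 30 = 30.0000.


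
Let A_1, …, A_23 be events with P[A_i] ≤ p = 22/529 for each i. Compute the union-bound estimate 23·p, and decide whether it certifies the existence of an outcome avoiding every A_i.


Union bound: P[∪_{i=1}^{23} A_i] ≤ Σ_i P[A_i] ≤ 23·p = 23·(22/529) = 22/23.
Numerically: 22/23 ≈ 0.9565.
Is 22/23 < 1? YES.
Since P[∪ A_i] ≤ 22/23 < 1, the complement has P[∩ A_i^c] ≥ 1 − 22/23 = 1/23 > 0, so some outcome avoids every A_i.

23·p = 22/23 ≈ 0.9565; existence CERTIFIED by the union bound.


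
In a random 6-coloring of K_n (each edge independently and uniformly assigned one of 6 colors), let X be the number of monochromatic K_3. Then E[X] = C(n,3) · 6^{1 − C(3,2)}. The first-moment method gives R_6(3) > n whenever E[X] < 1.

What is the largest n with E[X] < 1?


We need C(n, 3) · 6^{1 − 3} < 1, i.e. C(n, 3) < 6^{3 − 1} = 36.
Check values of n near the boundary:
  n = 3: C(3, 3) = 1; 1 < 36? YES
  n = 4: C(4, 3) = 4; 4 < 36? YES
  n = 5: C(5, 3) = 10; 10 < 36? YES
  n = 6: C(6, 3) = 20; 20 < 36? YES
  n = 7: C(7, 3) = 35; 35 < 36? YES
  n = 8: C(8, 3) = 56; 56 < 36? NO
  n = 9: C(9, 3) = 84; 84 < 36? NO
The largest n with C(n, 3) < 36 is n = 7 (where E[X] = 35/36 ≈ 0.972). Hence R_6(3) > 7, i.e. R_6(3) ≥ 8.

Largest n = 7; hence R_6(3) > 7.


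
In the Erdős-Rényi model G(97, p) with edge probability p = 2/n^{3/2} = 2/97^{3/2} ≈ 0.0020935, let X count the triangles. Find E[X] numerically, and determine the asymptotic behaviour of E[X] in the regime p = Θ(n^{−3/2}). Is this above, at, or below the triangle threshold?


Number of potential triangles: C(97, 3) = 147440.
Each occurs with probability p³ ≈ (0.0020935)³ ≈ 9.17523471e-09.
By linearity: E[X] = C(97, 3)·p³ ≈ 147440 · 9.17523471e-09 ≈ 0.001353.
Since α = 3/2 > 1, p = c/n^{3/2} = o(1/n) is below the triangle threshold p ~ 1/n. Asymptotically E[X] ~ (c³/6)·n^{3(1−α)} = (2³/6)·n^{-1.5} → 0, so by Markov's inequality G has no triangles w.h.p.

E[X] ≈ 0.001353; in regime p = Θ(1/n^{3/2}) E[X] tends to 0 (below the triangle threshold p ~ 1/n).


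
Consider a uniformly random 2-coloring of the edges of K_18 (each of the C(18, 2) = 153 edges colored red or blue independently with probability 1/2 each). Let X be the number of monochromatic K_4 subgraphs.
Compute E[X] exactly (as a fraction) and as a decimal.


Let X = Σ_S X_S over the C(18, 4) = 3060 subsets S of size 4, where X_S = 1 if the K_4 on S is monochromatic.
For a fixed S, the K_4 on S has C(4, 2) = 6 edges. P[all 6 edges red] = (1/2)^6, and likewise for blue, so P[monochromatic] = 2·(1/2)^6 = 2^{1 − 6} = 1/32.
By linearity of expectation: E[X] = C(18, 4) · 2^{1 − 6} = 3060 · 1/32 = 765/8.
Numerically: E[X] ≈ 95.62500.

E[X] = C(18,4)·2^(1−C(4,2)) = 765/8 ≈ 95.62500.


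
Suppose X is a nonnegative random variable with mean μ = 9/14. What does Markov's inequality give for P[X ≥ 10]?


μ = E[X] = 9/14, a = 10.
Markov: P[X ≥ 10] ≤ μ/a = (9/14)/10 = 9/140.
Numerically: ≈ 0.0643.
(Since a = 10 > μ = 0.6429, the bound 9/140 is < 1 and informative.)

P[X ≥ 10] ≤ 9/140 ≈ 0.0643.


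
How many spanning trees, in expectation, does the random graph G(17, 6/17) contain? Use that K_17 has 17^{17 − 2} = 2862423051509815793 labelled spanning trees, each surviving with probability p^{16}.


K_17 has 17^{17 − 2} = 2862423051509815793 labelled spanning trees.
For each such spanning tree H, let X_H = 1 if all 16 edges of H are present in G. Then P[X_H = 1] = p^{16} = (6/17)^{16} = 2821109907456/48661191875666868481.
By linearity of expectation: E[X] = Σ_H E[X_H] = 2862423051509815793 · p^{16} = 2862423051509815793 · 2821109907456/48661191875666868481 = 2821109907456/17.
Numerically: E[X] ≈ 1.659e+11.

E[X] = 2862423051509815793 · (6/17)^{16} = 2821109907456/17 ≈ 1.659e+11.


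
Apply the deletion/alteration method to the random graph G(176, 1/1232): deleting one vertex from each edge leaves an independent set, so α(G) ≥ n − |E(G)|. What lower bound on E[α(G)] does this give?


E[|E(G)|] = C(176, 2)·p = 15400 · (1/1232) = 25/2.
E[α(G)] ≥ n − E[|E(G)|] = 176 − 25/2 = 327/2.
Numerically: ≈ 163.500.
(This is only a lower bound; the true E[α(G)] may be larger.)

E[α(G)] ≥ 327/2 ≈ 163.500.


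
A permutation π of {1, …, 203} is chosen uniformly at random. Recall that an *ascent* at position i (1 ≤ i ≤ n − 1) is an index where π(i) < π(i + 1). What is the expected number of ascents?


Write X = Σ X_I over i = 1, …, 202, with X_I the indicator of one ascent.
There are 202 indicators.
For each fixed i, the pair (π(i), π(i+1)) is a uniformly random ordered pair of distinct values from {1, …, 203}; by symmetry P[π(i) < π(i+1)] = 1/2.
By linearity: E[X] = 202 · (1/2) = (203 − 1) · (1/2) = 101 ≈ 101.000000.

E[X] = 101 = 101.000000.


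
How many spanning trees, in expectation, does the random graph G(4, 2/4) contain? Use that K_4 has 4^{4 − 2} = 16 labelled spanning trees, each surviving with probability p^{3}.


K_4 has 4^{4 − 2} = 16 labelled spanning trees.
For each such spanning tree H, let X_H = 1 if all 3 edges of H are present in G. Then P[X_H = 1] = p^{3} = (1/2)^{3} = 1/8.
By linearity of expectation: E[X] = Σ_H E[X_H] = 16 · p^{3} = 16 · 1/8 = 2.
Numerically: E[X] ≈ 2.

E[X] = 16 · (1/2)^{3} = 2 ≈ 2.


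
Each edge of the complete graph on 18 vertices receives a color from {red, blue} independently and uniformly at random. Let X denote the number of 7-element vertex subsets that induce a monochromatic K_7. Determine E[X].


Let X = Σ_S X_S over the C(18, 7) = 31824 subsets S of size 7, where X_S = 1 if the K_7 on S is monochromatic.
For a fixed S, the K_7 on S has C(7, 2) = 21 edges. P[all 21 edges red] = (1/2)^21, and likewise for blue, so P[monochromatic] = 2·(1/2)^21 = 2^{1 − 21} = 1/1048576.
By linearity of expectation: E[X] = C(18, 7) · 2^{1 − 21} = 31824 · 1/1048576 = 1989/65536.
Numerically: E[X] ≈ 0.030350.

E[X] = C(18,7)·2^(1−C(7,2)) = 1989/65536 ≈ 0.030350.


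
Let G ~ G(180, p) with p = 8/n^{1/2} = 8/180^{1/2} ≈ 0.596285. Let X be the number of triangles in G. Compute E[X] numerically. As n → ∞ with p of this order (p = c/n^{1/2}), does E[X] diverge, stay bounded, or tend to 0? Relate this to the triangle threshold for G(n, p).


Number of potential triangles: C(180, 3) = 955860.
Each occurs with probability p³ ≈ (0.596285)³ ≈ 2.12012371e-01.
By linearity: E[X] = C(180, 3)·p³ ≈ 955860 · 2.12012371e-01 ≈ 202654.145135.
Since α = 1/2 < 1, p = c/n^{1/2} ≫ 1/n is above the triangle threshold p ~ 1/n. Asymptotically E[X] ~ (c³/6)·n^{3(1−α)} = (8³/6)·n^{1.5} → ∞; triangles are abundant w.h.p.

E[X] ≈ 202654.145135; in regime p = Θ(1/n^{1/2}) E[X] diverges (above the triangle threshold p ~ 1/n).
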